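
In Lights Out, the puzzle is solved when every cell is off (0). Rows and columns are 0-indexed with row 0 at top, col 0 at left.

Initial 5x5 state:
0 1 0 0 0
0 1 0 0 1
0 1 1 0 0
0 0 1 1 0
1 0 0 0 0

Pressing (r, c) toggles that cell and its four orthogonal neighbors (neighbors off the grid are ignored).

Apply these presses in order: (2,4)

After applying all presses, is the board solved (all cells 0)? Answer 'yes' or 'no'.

Answer: no

Derivation:
After press 1 at (2,4):
0 1 0 0 0
0 1 0 0 0
0 1 1 1 1
0 0 1 1 1
1 0 0 0 0

Lights still on: 10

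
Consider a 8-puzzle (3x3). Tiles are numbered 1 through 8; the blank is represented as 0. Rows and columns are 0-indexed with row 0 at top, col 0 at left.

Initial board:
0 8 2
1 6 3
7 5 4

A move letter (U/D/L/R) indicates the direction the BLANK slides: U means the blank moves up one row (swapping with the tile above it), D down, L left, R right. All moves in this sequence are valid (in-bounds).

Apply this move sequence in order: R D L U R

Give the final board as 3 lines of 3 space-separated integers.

Answer: 6 0 2
8 1 3
7 5 4

Derivation:
After move 1 (R):
8 0 2
1 6 3
7 5 4

After move 2 (D):
8 6 2
1 0 3
7 5 4

After move 3 (L):
8 6 2
0 1 3
7 5 4

After move 4 (U):
0 6 2
8 1 3
7 5 4

After move 5 (R):
6 0 2
8 1 3
7 5 4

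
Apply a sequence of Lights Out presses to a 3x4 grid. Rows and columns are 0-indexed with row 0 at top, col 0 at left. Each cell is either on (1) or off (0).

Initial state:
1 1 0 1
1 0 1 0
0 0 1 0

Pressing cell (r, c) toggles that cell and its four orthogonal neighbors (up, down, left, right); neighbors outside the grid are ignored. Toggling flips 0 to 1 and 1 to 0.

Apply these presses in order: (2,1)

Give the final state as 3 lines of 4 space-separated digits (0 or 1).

Answer: 1 1 0 1
1 1 1 0
1 1 0 0

Derivation:
After press 1 at (2,1):
1 1 0 1
1 1 1 0
1 1 0 0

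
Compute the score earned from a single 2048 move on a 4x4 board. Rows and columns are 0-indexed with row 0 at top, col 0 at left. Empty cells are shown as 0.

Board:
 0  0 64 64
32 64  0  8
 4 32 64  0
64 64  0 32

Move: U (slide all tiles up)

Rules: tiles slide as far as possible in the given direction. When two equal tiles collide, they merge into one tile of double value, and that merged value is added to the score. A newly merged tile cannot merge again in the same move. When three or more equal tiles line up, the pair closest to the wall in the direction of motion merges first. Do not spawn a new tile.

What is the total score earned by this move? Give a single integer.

Slide up:
col 0: [0, 32, 4, 64] -> [32, 4, 64, 0]  score +0 (running 0)
col 1: [0, 64, 32, 64] -> [64, 32, 64, 0]  score +0 (running 0)
col 2: [64, 0, 64, 0] -> [128, 0, 0, 0]  score +128 (running 128)
col 3: [64, 8, 0, 32] -> [64, 8, 32, 0]  score +0 (running 128)
Board after move:
 32  64 128  64
  4  32   0   8
 64  64   0  32
  0   0   0   0

Answer: 128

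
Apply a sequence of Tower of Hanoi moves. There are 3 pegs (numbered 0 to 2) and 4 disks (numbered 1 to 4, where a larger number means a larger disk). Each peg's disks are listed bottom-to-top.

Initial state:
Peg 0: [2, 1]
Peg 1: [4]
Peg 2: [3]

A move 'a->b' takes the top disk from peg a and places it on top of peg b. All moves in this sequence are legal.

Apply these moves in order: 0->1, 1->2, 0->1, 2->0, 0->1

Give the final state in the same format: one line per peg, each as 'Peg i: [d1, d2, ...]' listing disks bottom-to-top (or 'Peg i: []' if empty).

Answer: Peg 0: []
Peg 1: [4, 2, 1]
Peg 2: [3]

Derivation:
After move 1 (0->1):
Peg 0: [2]
Peg 1: [4, 1]
Peg 2: [3]

After move 2 (1->2):
Peg 0: [2]
Peg 1: [4]
Peg 2: [3, 1]

After move 3 (0->1):
Peg 0: []
Peg 1: [4, 2]
Peg 2: [3, 1]

After move 4 (2->0):
Peg 0: [1]
Peg 1: [4, 2]
Peg 2: [3]

After move 5 (0->1):
Peg 0: []
Peg 1: [4, 2, 1]
Peg 2: [3]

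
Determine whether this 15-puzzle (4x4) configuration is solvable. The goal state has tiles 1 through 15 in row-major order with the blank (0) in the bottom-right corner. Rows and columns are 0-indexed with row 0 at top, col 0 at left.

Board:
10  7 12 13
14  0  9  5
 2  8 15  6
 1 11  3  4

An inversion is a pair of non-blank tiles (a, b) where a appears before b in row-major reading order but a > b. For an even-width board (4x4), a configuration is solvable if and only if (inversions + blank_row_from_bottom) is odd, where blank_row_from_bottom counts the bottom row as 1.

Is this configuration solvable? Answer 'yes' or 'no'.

Answer: yes

Derivation:
Inversions: 68
Blank is in row 1 (0-indexed from top), which is row 3 counting from the bottom (bottom = 1).
68 + 3 = 71, which is odd, so the puzzle is solvable.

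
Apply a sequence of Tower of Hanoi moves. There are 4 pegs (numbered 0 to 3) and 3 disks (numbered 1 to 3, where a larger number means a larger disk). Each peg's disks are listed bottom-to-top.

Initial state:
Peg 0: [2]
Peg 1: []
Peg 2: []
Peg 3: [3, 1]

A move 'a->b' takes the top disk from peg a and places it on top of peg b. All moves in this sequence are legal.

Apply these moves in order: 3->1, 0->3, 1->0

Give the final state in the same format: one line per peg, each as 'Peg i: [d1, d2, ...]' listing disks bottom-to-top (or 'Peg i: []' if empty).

Answer: Peg 0: [1]
Peg 1: []
Peg 2: []
Peg 3: [3, 2]

Derivation:
After move 1 (3->1):
Peg 0: [2]
Peg 1: [1]
Peg 2: []
Peg 3: [3]

After move 2 (0->3):
Peg 0: []
Peg 1: [1]
Peg 2: []
Peg 3: [3, 2]

After move 3 (1->0):
Peg 0: [1]
Peg 1: []
Peg 2: []
Peg 3: [3, 2]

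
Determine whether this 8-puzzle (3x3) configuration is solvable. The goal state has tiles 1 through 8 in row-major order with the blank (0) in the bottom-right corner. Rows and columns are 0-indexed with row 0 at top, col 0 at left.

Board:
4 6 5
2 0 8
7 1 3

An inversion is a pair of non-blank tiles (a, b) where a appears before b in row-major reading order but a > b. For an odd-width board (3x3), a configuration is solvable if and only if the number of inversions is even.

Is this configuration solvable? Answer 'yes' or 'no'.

Inversions (pairs i<j in row-major order where tile[i] > tile[j] > 0): 16
16 is even, so the puzzle is solvable.

Answer: yes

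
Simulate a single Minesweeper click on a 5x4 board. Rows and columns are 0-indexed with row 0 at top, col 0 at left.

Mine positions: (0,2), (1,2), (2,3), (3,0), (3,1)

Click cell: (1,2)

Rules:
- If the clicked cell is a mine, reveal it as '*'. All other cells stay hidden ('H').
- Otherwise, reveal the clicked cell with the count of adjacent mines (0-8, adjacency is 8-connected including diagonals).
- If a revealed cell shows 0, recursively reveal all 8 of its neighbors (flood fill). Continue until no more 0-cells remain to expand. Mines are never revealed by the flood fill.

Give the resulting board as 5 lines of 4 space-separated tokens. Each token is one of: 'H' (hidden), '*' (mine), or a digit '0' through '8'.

H H H H
H H * H
H H H H
H H H H
H H H H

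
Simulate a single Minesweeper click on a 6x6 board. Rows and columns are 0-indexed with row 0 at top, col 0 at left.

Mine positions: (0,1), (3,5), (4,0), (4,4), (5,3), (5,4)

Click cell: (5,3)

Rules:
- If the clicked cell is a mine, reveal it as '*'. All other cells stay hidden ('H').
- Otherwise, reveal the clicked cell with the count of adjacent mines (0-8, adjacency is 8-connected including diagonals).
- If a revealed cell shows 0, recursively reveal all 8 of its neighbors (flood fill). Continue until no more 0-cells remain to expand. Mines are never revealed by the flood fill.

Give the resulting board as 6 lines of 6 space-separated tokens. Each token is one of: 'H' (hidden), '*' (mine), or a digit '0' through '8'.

H H H H H H
H H H H H H
H H H H H H
H H H H H H
H H H H H H
H H H * H H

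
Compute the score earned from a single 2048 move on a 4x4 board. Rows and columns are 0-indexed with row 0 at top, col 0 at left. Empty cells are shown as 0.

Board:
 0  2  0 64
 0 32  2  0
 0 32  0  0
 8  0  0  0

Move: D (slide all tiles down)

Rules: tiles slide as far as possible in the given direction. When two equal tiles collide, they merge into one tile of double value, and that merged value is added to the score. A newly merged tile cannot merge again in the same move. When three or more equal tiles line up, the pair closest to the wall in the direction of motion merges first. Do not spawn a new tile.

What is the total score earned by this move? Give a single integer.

Slide down:
col 0: [0, 0, 0, 8] -> [0, 0, 0, 8]  score +0 (running 0)
col 1: [2, 32, 32, 0] -> [0, 0, 2, 64]  score +64 (running 64)
col 2: [0, 2, 0, 0] -> [0, 0, 0, 2]  score +0 (running 64)
col 3: [64, 0, 0, 0] -> [0, 0, 0, 64]  score +0 (running 64)
Board after move:
 0  0  0  0
 0  0  0  0
 0  2  0  0
 8 64  2 64

Answer: 64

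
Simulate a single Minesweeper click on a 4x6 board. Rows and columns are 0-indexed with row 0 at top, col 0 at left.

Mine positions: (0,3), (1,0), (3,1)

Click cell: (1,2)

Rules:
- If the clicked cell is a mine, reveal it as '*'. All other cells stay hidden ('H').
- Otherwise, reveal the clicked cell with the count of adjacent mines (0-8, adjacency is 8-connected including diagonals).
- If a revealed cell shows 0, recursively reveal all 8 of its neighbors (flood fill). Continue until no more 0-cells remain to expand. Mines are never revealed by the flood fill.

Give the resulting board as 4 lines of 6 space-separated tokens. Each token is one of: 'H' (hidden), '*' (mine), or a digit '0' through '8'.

H H H H H H
H H 1 H H H
H H H H H H
H H H H H H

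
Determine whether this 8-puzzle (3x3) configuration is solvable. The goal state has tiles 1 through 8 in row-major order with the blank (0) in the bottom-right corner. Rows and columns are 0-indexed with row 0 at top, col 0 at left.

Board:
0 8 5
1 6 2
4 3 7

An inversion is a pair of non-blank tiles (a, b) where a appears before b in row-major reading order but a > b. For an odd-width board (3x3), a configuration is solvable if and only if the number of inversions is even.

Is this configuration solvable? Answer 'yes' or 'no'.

Inversions (pairs i<j in row-major order where tile[i] > tile[j] > 0): 15
15 is odd, so the puzzle is not solvable.

Answer: no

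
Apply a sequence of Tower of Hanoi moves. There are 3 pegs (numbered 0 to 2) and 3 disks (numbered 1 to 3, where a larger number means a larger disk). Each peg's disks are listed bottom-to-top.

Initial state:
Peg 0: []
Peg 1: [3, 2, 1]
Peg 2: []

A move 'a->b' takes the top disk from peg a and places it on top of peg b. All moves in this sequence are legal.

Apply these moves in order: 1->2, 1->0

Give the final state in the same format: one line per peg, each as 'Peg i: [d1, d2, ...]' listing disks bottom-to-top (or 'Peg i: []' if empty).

Answer: Peg 0: [2]
Peg 1: [3]
Peg 2: [1]

Derivation:
After move 1 (1->2):
Peg 0: []
Peg 1: [3, 2]
Peg 2: [1]

After move 2 (1->0):
Peg 0: [2]
Peg 1: [3]
Peg 2: [1]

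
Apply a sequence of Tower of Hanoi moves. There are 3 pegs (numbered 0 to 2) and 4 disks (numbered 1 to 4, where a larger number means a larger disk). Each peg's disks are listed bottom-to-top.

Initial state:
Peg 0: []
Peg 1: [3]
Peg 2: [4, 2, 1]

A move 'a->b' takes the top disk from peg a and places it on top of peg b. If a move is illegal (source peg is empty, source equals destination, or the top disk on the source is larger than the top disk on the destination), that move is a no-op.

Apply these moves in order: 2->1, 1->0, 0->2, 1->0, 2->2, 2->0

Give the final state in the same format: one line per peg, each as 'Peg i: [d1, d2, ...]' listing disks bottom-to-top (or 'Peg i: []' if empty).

Answer: Peg 0: [3, 1]
Peg 1: []
Peg 2: [4, 2]

Derivation:
After move 1 (2->1):
Peg 0: []
Peg 1: [3, 1]
Peg 2: [4, 2]

After move 2 (1->0):
Peg 0: [1]
Peg 1: [3]
Peg 2: [4, 2]

After move 3 (0->2):
Peg 0: []
Peg 1: [3]
Peg 2: [4, 2, 1]

After move 4 (1->0):
Peg 0: [3]
Peg 1: []
Peg 2: [4, 2, 1]

After move 5 (2->2):
Peg 0: [3]
Peg 1: []
Peg 2: [4, 2, 1]

After move 6 (2->0):
Peg 0: [3, 1]
Peg 1: []
Peg 2: [4, 2]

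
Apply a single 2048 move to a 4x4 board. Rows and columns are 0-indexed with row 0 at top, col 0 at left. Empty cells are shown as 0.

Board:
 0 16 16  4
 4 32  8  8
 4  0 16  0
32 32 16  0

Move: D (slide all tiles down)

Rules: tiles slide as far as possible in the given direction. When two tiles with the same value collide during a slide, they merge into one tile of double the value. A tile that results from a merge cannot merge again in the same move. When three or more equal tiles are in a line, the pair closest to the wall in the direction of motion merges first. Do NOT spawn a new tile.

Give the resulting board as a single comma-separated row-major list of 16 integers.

Answer: 0, 0, 0, 0, 0, 0, 16, 0, 8, 16, 8, 4, 32, 64, 32, 8

Derivation:
Slide down:
col 0: [0, 4, 4, 32] -> [0, 0, 8, 32]
col 1: [16, 32, 0, 32] -> [0, 0, 16, 64]
col 2: [16, 8, 16, 16] -> [0, 16, 8, 32]
col 3: [4, 8, 0, 0] -> [0, 0, 4, 8]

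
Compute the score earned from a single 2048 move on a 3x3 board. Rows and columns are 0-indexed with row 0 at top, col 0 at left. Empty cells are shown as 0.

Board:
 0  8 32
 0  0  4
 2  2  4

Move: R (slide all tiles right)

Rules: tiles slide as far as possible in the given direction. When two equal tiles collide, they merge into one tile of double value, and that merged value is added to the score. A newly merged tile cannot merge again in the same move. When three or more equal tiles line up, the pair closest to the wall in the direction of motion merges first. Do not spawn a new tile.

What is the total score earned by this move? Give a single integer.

Answer: 4

Derivation:
Slide right:
row 0: [0, 8, 32] -> [0, 8, 32]  score +0 (running 0)
row 1: [0, 0, 4] -> [0, 0, 4]  score +0 (running 0)
row 2: [2, 2, 4] -> [0, 4, 4]  score +4 (running 4)
Board after move:
 0  8 32
 0  0  4
 0  4  4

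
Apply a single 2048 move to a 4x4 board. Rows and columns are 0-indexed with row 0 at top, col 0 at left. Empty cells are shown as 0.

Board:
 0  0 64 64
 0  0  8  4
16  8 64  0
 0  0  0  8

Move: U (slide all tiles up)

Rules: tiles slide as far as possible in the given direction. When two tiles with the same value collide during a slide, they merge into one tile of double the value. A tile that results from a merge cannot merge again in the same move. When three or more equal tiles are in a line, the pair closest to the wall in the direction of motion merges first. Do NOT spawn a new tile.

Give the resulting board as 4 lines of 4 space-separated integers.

Slide up:
col 0: [0, 0, 16, 0] -> [16, 0, 0, 0]
col 1: [0, 0, 8, 0] -> [8, 0, 0, 0]
col 2: [64, 8, 64, 0] -> [64, 8, 64, 0]
col 3: [64, 4, 0, 8] -> [64, 4, 8, 0]

Answer: 16  8 64 64
 0  0  8  4
 0  0 64  8
 0  0  0  0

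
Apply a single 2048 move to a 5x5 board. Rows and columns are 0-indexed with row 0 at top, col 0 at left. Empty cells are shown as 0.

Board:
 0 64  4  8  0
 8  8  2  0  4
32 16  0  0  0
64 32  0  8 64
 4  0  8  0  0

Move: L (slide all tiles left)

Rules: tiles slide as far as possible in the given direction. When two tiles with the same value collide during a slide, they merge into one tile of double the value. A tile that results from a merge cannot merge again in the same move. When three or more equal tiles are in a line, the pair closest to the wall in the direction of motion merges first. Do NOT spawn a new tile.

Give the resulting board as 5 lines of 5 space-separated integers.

Slide left:
row 0: [0, 64, 4, 8, 0] -> [64, 4, 8, 0, 0]
row 1: [8, 8, 2, 0, 4] -> [16, 2, 4, 0, 0]
row 2: [32, 16, 0, 0, 0] -> [32, 16, 0, 0, 0]
row 3: [64, 32, 0, 8, 64] -> [64, 32, 8, 64, 0]
row 4: [4, 0, 8, 0, 0] -> [4, 8, 0, 0, 0]

Answer: 64  4  8  0  0
16  2  4  0  0
32 16  0  0  0
64 32  8 64  0
 4  8  0  0  0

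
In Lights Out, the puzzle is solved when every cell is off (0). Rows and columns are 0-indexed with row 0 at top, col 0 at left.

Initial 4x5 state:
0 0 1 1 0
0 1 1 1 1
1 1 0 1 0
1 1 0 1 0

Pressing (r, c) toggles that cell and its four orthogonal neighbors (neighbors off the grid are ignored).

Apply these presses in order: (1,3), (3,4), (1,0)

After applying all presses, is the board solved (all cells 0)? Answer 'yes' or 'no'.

After press 1 at (1,3):
0 0 1 0 0
0 1 0 0 0
1 1 0 0 0
1 1 0 1 0

After press 2 at (3,4):
0 0 1 0 0
0 1 0 0 0
1 1 0 0 1
1 1 0 0 1

After press 3 at (1,0):
1 0 1 0 0
1 0 0 0 0
0 1 0 0 1
1 1 0 0 1

Lights still on: 8

Answer: no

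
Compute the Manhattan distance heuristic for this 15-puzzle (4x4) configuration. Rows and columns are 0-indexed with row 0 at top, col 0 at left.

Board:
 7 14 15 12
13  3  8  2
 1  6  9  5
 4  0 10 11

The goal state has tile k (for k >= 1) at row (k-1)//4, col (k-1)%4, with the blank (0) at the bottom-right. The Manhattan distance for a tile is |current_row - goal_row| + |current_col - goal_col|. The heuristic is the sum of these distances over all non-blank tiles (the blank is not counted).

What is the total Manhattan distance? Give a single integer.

Answer: 38

Derivation:
Tile 7: (0,0)->(1,2) = 3
Tile 14: (0,1)->(3,1) = 3
Tile 15: (0,2)->(3,2) = 3
Tile 12: (0,3)->(2,3) = 2
Tile 13: (1,0)->(3,0) = 2
Tile 3: (1,1)->(0,2) = 2
Tile 8: (1,2)->(1,3) = 1
Tile 2: (1,3)->(0,1) = 3
Tile 1: (2,0)->(0,0) = 2
Tile 6: (2,1)->(1,1) = 1
Tile 9: (2,2)->(2,0) = 2
Tile 5: (2,3)->(1,0) = 4
Tile 4: (3,0)->(0,3) = 6
Tile 10: (3,2)->(2,1) = 2
Tile 11: (3,3)->(2,2) = 2
Sum: 3 + 3 + 3 + 2 + 2 + 2 + 1 + 3 + 2 + 1 + 2 + 4 + 6 + 2 + 2 = 38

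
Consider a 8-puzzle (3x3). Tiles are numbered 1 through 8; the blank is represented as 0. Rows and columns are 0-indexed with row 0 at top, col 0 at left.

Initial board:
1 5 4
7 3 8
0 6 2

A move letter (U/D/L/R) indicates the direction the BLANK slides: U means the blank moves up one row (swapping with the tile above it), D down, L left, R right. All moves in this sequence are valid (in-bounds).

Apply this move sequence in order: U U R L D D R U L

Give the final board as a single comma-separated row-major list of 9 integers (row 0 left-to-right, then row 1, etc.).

Answer: 1, 5, 4, 0, 7, 8, 6, 3, 2

Derivation:
After move 1 (U):
1 5 4
0 3 8
7 6 2

After move 2 (U):
0 5 4
1 3 8
7 6 2

After move 3 (R):
5 0 4
1 3 8
7 6 2

After move 4 (L):
0 5 4
1 3 8
7 6 2

After move 5 (D):
1 5 4
0 3 8
7 6 2

After move 6 (D):
1 5 4
7 3 8
0 6 2

After move 7 (R):
1 5 4
7 3 8
6 0 2

After move 8 (U):
1 5 4
7 0 8
6 3 2

After move 9 (L):
1 5 4
0 7 8
6 3 2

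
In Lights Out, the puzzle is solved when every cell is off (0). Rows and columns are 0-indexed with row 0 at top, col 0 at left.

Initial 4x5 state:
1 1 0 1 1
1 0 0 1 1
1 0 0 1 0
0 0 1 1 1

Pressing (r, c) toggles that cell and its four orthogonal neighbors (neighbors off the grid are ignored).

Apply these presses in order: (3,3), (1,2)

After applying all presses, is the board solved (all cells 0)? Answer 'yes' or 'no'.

Answer: no

Derivation:
After press 1 at (3,3):
1 1 0 1 1
1 0 0 1 1
1 0 0 0 0
0 0 0 0 0

After press 2 at (1,2):
1 1 1 1 1
1 1 1 0 1
1 0 1 0 0
0 0 0 0 0

Lights still on: 11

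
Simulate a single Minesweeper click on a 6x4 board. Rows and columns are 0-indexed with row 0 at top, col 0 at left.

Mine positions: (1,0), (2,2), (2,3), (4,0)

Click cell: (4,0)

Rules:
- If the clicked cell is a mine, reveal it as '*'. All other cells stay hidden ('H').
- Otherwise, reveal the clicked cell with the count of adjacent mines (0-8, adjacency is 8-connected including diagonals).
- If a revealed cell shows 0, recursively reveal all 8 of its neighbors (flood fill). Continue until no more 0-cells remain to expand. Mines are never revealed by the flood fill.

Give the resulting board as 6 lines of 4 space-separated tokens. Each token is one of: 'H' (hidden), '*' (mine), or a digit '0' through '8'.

H H H H
H H H H
H H H H
H H H H
* H H H
H H H H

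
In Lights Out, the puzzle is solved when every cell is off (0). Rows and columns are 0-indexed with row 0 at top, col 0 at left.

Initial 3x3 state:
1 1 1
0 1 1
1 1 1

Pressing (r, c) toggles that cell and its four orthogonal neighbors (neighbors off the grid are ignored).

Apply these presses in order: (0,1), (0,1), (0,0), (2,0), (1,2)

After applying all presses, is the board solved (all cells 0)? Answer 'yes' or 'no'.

Answer: yes

Derivation:
After press 1 at (0,1):
0 0 0
0 0 1
1 1 1

After press 2 at (0,1):
1 1 1
0 1 1
1 1 1

After press 3 at (0,0):
0 0 1
1 1 1
1 1 1

After press 4 at (2,0):
0 0 1
0 1 1
0 0 1

After press 5 at (1,2):
0 0 0
0 0 0
0 0 0

Lights still on: 0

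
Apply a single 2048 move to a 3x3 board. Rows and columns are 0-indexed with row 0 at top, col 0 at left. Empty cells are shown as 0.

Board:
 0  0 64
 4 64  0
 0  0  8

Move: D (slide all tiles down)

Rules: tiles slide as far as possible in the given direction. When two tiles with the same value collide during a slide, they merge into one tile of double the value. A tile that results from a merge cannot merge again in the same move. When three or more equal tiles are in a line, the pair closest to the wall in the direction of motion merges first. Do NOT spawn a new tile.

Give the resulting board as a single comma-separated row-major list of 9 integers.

Answer: 0, 0, 0, 0, 0, 64, 4, 64, 8

Derivation:
Slide down:
col 0: [0, 4, 0] -> [0, 0, 4]
col 1: [0, 64, 0] -> [0, 0, 64]
col 2: [64, 0, 8] -> [0, 64, 8]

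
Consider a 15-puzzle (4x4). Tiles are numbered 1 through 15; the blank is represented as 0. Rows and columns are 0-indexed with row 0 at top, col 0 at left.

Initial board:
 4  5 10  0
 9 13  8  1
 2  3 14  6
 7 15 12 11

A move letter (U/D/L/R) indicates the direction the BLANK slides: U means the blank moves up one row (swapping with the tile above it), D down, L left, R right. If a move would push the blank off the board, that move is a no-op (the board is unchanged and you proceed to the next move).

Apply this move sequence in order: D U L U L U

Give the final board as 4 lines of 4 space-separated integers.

Answer:  4  0  5 10
 9 13  8  1
 2  3 14  6
 7 15 12 11

Derivation:
After move 1 (D):
 4  5 10  1
 9 13  8  0
 2  3 14  6
 7 15 12 11

After move 2 (U):
 4  5 10  0
 9 13  8  1
 2  3 14  6
 7 15 12 11

After move 3 (L):
 4  5  0 10
 9 13  8  1
 2  3 14  6
 7 15 12 11

After move 4 (U):
 4  5  0 10
 9 13  8  1
 2  3 14  6
 7 15 12 11

After move 5 (L):
 4  0  5 10
 9 13  8  1
 2  3 14  6
 7 15 12 11

After move 6 (U):
 4  0  5 10
 9 13  8  1
 2  3 14  6
 7 15 12 11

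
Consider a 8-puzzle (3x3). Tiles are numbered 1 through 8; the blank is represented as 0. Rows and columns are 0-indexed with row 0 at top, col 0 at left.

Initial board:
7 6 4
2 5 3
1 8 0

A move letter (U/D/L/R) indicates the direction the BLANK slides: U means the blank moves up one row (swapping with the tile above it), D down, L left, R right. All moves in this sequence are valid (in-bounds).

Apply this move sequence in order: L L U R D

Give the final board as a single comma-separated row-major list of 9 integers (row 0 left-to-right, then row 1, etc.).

Answer: 7, 6, 4, 5, 1, 3, 2, 0, 8

Derivation:
After move 1 (L):
7 6 4
2 5 3
1 0 8

After move 2 (L):
7 6 4
2 5 3
0 1 8

After move 3 (U):
7 6 4
0 5 3
2 1 8

After move 4 (R):
7 6 4
5 0 3
2 1 8

After move 5 (D):
7 6 4
5 1 3
2 0 8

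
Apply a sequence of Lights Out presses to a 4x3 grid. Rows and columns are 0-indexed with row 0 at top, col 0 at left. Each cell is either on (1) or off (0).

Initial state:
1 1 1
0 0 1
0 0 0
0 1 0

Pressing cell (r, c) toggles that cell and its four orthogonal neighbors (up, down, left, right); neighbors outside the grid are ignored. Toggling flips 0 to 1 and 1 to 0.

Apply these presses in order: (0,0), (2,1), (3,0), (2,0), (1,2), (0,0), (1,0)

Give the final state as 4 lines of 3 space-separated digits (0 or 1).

After press 1 at (0,0):
0 0 1
1 0 1
0 0 0
0 1 0

After press 2 at (2,1):
0 0 1
1 1 1
1 1 1
0 0 0

After press 3 at (3,0):
0 0 1
1 1 1
0 1 1
1 1 0

After press 4 at (2,0):
0 0 1
0 1 1
1 0 1
0 1 0

After press 5 at (1,2):
0 0 0
0 0 0
1 0 0
0 1 0

After press 6 at (0,0):
1 1 0
1 0 0
1 0 0
0 1 0

After press 7 at (1,0):
0 1 0
0 1 0
0 0 0
0 1 0

Answer: 0 1 0
0 1 0
0 0 0
0 1 0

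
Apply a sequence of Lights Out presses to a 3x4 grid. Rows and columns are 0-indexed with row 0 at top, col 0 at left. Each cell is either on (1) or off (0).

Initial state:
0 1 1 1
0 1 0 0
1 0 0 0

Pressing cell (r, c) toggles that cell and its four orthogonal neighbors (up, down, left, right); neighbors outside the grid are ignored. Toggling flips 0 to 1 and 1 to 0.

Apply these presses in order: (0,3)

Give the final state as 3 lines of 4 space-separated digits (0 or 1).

After press 1 at (0,3):
0 1 0 0
0 1 0 1
1 0 0 0

Answer: 0 1 0 0
0 1 0 1
1 0 0 0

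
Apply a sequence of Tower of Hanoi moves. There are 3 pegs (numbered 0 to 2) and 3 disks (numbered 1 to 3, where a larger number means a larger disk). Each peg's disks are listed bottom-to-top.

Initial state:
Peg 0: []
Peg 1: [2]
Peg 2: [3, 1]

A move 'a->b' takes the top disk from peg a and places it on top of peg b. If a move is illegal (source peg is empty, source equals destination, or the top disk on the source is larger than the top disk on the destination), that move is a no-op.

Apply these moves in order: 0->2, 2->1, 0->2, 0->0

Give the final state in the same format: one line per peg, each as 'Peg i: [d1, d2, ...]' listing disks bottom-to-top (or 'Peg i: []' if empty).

After move 1 (0->2):
Peg 0: []
Peg 1: [2]
Peg 2: [3, 1]

After move 2 (2->1):
Peg 0: []
Peg 1: [2, 1]
Peg 2: [3]

After move 3 (0->2):
Peg 0: []
Peg 1: [2, 1]
Peg 2: [3]

After move 4 (0->0):
Peg 0: []
Peg 1: [2, 1]
Peg 2: [3]

Answer: Peg 0: []
Peg 1: [2, 1]
Peg 2: [3]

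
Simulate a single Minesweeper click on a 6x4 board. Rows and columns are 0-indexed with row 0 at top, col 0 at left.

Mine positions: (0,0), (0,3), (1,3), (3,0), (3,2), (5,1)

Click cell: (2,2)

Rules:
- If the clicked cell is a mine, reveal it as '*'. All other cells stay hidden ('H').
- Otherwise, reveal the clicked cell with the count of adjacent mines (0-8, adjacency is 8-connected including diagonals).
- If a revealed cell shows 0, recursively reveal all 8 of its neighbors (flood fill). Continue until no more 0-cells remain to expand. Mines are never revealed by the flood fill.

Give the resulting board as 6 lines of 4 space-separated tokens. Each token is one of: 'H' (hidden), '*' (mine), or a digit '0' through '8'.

H H H H
H H H H
H H 2 H
H H H H
H H H H
H H H H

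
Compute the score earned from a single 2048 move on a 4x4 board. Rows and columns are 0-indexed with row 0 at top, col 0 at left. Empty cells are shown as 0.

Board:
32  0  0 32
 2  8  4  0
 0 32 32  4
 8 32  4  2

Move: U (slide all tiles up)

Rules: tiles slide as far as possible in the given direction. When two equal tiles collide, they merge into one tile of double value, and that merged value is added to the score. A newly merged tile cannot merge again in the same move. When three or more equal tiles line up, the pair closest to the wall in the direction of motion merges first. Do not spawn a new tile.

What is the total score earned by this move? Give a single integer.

Answer: 64

Derivation:
Slide up:
col 0: [32, 2, 0, 8] -> [32, 2, 8, 0]  score +0 (running 0)
col 1: [0, 8, 32, 32] -> [8, 64, 0, 0]  score +64 (running 64)
col 2: [0, 4, 32, 4] -> [4, 32, 4, 0]  score +0 (running 64)
col 3: [32, 0, 4, 2] -> [32, 4, 2, 0]  score +0 (running 64)
Board after move:
32  8  4 32
 2 64 32  4
 8  0  4  2
 0  0  0  0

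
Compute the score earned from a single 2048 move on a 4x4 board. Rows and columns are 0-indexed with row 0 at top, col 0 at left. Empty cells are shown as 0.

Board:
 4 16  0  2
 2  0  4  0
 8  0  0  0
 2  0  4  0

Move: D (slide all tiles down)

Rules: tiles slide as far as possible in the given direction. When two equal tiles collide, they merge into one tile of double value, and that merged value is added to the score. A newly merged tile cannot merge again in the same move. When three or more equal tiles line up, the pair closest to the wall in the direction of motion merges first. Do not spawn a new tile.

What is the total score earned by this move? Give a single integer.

Slide down:
col 0: [4, 2, 8, 2] -> [4, 2, 8, 2]  score +0 (running 0)
col 1: [16, 0, 0, 0] -> [0, 0, 0, 16]  score +0 (running 0)
col 2: [0, 4, 0, 4] -> [0, 0, 0, 8]  score +8 (running 8)
col 3: [2, 0, 0, 0] -> [0, 0, 0, 2]  score +0 (running 8)
Board after move:
 4  0  0  0
 2  0  0  0
 8  0  0  0
 2 16  8  2

Answer: 8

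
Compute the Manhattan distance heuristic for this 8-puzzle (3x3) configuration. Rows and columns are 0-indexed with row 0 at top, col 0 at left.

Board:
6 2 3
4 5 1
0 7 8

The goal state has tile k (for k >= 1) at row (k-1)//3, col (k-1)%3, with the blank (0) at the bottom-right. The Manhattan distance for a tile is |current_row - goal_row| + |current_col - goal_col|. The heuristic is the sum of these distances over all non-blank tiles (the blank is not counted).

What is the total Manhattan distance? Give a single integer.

Tile 6: (0,0)->(1,2) = 3
Tile 2: (0,1)->(0,1) = 0
Tile 3: (0,2)->(0,2) = 0
Tile 4: (1,0)->(1,0) = 0
Tile 5: (1,1)->(1,1) = 0
Tile 1: (1,2)->(0,0) = 3
Tile 7: (2,1)->(2,0) = 1
Tile 8: (2,2)->(2,1) = 1
Sum: 3 + 0 + 0 + 0 + 0 + 3 + 1 + 1 = 8

Answer: 8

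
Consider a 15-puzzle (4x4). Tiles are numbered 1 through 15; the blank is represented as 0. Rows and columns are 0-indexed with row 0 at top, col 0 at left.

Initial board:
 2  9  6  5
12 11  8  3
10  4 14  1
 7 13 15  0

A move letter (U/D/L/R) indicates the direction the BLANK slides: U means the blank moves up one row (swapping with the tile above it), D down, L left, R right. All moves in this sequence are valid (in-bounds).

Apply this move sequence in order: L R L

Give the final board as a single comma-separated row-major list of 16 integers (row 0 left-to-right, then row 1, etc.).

Answer: 2, 9, 6, 5, 12, 11, 8, 3, 10, 4, 14, 1, 7, 13, 0, 15

Derivation:
After move 1 (L):
 2  9  6  5
12 11  8  3
10  4 14  1
 7 13  0 15

After move 2 (R):
 2  9  6  5
12 11  8  3
10  4 14  1
 7 13 15  0

After move 3 (L):
 2  9  6  5
12 11  8  3
10  4 14  1
 7 13  0 15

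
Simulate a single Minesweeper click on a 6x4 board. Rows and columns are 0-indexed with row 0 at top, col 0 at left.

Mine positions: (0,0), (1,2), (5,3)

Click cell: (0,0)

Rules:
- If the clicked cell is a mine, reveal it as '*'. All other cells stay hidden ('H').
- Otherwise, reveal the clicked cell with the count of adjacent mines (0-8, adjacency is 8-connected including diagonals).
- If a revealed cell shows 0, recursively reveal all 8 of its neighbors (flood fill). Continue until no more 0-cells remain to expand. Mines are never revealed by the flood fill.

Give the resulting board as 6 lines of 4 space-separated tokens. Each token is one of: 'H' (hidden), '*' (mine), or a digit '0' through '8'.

* H H H
H H H H
H H H H
H H H H
H H H H
H H H H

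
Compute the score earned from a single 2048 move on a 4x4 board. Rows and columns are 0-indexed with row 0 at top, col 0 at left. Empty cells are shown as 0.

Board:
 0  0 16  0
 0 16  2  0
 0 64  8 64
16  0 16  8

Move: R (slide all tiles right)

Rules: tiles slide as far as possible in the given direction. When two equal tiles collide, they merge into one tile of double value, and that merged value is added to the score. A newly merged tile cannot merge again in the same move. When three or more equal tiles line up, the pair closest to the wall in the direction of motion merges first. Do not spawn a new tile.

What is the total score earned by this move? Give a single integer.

Slide right:
row 0: [0, 0, 16, 0] -> [0, 0, 0, 16]  score +0 (running 0)
row 1: [0, 16, 2, 0] -> [0, 0, 16, 2]  score +0 (running 0)
row 2: [0, 64, 8, 64] -> [0, 64, 8, 64]  score +0 (running 0)
row 3: [16, 0, 16, 8] -> [0, 0, 32, 8]  score +32 (running 32)
Board after move:
 0  0  0 16
 0  0 16  2
 0 64  8 64
 0  0 32  8

Answer: 32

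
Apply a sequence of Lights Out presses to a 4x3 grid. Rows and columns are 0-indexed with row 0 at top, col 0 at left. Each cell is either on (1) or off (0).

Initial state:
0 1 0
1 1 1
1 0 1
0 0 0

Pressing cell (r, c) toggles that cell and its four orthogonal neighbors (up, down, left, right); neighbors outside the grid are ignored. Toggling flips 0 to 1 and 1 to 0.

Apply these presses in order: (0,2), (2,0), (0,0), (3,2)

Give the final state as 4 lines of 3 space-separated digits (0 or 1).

After press 1 at (0,2):
0 0 1
1 1 0
1 0 1
0 0 0

After press 2 at (2,0):
0 0 1
0 1 0
0 1 1
1 0 0

After press 3 at (0,0):
1 1 1
1 1 0
0 1 1
1 0 0

After press 4 at (3,2):
1 1 1
1 1 0
0 1 0
1 1 1

Answer: 1 1 1
1 1 0
0 1 0
1 1 1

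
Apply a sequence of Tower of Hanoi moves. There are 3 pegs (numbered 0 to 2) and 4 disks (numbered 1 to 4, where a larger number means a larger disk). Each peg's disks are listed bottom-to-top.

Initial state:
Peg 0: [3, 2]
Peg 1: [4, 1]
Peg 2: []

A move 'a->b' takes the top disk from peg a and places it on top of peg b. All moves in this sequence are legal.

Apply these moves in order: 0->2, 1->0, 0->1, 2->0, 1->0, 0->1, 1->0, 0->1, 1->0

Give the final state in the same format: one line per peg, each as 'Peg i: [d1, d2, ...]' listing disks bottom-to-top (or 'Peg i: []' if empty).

After move 1 (0->2):
Peg 0: [3]
Peg 1: [4, 1]
Peg 2: [2]

After move 2 (1->0):
Peg 0: [3, 1]
Peg 1: [4]
Peg 2: [2]

After move 3 (0->1):
Peg 0: [3]
Peg 1: [4, 1]
Peg 2: [2]

After move 4 (2->0):
Peg 0: [3, 2]
Peg 1: [4, 1]
Peg 2: []

After move 5 (1->0):
Peg 0: [3, 2, 1]
Peg 1: [4]
Peg 2: []

After move 6 (0->1):
Peg 0: [3, 2]
Peg 1: [4, 1]
Peg 2: []

After move 7 (1->0):
Peg 0: [3, 2, 1]
Peg 1: [4]
Peg 2: []

After move 8 (0->1):
Peg 0: [3, 2]
Peg 1: [4, 1]
Peg 2: []

After move 9 (1->0):
Peg 0: [3, 2, 1]
Peg 1: [4]
Peg 2: []

Answer: Peg 0: [3, 2, 1]
Peg 1: [4]
Peg 2: []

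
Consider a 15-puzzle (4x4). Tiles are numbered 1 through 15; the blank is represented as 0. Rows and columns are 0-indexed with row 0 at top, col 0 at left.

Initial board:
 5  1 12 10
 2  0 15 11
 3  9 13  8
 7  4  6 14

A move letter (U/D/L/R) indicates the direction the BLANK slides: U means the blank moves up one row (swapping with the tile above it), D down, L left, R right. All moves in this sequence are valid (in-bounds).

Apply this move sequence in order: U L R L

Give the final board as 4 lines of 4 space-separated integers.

Answer:  0  5 12 10
 2  1 15 11
 3  9 13  8
 7  4  6 14

Derivation:
After move 1 (U):
 5  0 12 10
 2  1 15 11
 3  9 13  8
 7  4  6 14

After move 2 (L):
 0  5 12 10
 2  1 15 11
 3  9 13  8
 7  4  6 14

After move 3 (R):
 5  0 12 10
 2  1 15 11
 3  9 13  8
 7  4  6 14

After move 4 (L):
 0  5 12 10
 2  1 15 11
 3  9 13  8
 7  4  6 14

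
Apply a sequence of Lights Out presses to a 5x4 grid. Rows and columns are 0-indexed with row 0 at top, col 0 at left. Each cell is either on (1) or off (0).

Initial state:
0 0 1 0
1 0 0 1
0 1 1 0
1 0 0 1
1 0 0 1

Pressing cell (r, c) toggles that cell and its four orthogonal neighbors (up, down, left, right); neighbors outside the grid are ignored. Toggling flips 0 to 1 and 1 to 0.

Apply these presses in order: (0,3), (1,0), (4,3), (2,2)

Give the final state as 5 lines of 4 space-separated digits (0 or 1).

Answer: 1 0 0 1
0 1 1 0
1 0 0 1
1 0 1 0
1 0 1 0

Derivation:
After press 1 at (0,3):
0 0 0 1
1 0 0 0
0 1 1 0
1 0 0 1
1 0 0 1

After press 2 at (1,0):
1 0 0 1
0 1 0 0
1 1 1 0
1 0 0 1
1 0 0 1

After press 3 at (4,3):
1 0 0 1
0 1 0 0
1 1 1 0
1 0 0 0
1 0 1 0

After press 4 at (2,2):
1 0 0 1
0 1 1 0
1 0 0 1
1 0 1 0
1 0 1 0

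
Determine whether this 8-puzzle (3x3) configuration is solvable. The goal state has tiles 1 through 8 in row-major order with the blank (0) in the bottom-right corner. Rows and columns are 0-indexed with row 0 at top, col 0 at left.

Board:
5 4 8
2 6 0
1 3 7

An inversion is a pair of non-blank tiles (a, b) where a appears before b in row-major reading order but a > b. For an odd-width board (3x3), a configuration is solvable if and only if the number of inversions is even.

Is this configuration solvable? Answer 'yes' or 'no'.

Inversions (pairs i<j in row-major order where tile[i] > tile[j] > 0): 15
15 is odd, so the puzzle is not solvable.

Answer: no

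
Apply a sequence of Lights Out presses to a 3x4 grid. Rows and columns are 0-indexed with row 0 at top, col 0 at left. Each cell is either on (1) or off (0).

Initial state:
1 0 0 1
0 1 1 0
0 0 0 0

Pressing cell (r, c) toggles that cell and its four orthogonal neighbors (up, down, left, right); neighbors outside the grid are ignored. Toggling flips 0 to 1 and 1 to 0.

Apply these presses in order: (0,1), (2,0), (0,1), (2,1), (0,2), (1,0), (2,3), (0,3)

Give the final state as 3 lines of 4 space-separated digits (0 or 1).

After press 1 at (0,1):
0 1 1 1
0 0 1 0
0 0 0 0

After press 2 at (2,0):
0 1 1 1
1 0 1 0
1 1 0 0

After press 3 at (0,1):
1 0 0 1
1 1 1 0
1 1 0 0

After press 4 at (2,1):
1 0 0 1
1 0 1 0
0 0 1 0

After press 5 at (0,2):
1 1 1 0
1 0 0 0
0 0 1 0

After press 6 at (1,0):
0 1 1 0
0 1 0 0
1 0 1 0

After press 7 at (2,3):
0 1 1 0
0 1 0 1
1 0 0 1

After press 8 at (0,3):
0 1 0 1
0 1 0 0
1 0 0 1

Answer: 0 1 0 1
0 1 0 0
1 0 0 1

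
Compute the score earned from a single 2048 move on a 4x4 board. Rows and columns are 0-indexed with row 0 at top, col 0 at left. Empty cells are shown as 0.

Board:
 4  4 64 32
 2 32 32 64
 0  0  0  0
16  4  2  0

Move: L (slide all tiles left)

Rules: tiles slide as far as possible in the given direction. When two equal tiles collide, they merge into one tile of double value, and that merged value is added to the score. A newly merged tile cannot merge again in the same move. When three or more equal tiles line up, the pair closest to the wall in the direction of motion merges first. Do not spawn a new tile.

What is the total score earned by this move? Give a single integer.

Answer: 72

Derivation:
Slide left:
row 0: [4, 4, 64, 32] -> [8, 64, 32, 0]  score +8 (running 8)
row 1: [2, 32, 32, 64] -> [2, 64, 64, 0]  score +64 (running 72)
row 2: [0, 0, 0, 0] -> [0, 0, 0, 0]  score +0 (running 72)
row 3: [16, 4, 2, 0] -> [16, 4, 2, 0]  score +0 (running 72)
Board after move:
 8 64 32  0
 2 64 64  0
 0  0  0  0
16  4  2  0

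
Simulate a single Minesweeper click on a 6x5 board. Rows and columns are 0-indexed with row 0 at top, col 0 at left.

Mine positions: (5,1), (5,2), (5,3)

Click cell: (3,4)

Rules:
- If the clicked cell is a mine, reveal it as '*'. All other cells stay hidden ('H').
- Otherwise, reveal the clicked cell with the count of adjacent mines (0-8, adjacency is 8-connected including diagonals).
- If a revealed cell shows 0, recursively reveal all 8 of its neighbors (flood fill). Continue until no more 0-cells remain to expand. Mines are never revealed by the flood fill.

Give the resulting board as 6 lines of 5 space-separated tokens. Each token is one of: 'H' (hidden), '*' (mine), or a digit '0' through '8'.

0 0 0 0 0
0 0 0 0 0
0 0 0 0 0
0 0 0 0 0
1 2 3 2 1
H H H H H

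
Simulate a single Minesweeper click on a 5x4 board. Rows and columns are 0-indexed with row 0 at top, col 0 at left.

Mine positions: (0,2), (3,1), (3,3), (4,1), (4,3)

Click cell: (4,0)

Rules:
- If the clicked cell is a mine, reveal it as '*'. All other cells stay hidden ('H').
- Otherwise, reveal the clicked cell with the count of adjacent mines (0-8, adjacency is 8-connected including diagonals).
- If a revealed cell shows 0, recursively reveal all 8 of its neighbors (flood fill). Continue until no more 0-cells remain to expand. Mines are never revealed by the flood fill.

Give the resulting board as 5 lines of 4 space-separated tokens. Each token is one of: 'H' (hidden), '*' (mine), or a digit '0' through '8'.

H H H H
H H H H
H H H H
H H H H
2 H H H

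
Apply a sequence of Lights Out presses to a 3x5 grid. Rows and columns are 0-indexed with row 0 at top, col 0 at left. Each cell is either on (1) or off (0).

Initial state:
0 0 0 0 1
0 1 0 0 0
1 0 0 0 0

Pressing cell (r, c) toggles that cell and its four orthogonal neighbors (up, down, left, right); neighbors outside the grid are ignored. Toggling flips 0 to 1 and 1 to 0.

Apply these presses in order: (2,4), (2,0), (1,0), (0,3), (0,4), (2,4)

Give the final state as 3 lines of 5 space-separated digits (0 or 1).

After press 1 at (2,4):
0 0 0 0 1
0 1 0 0 1
1 0 0 1 1

After press 2 at (2,0):
0 0 0 0 1
1 1 0 0 1
0 1 0 1 1

After press 3 at (1,0):
1 0 0 0 1
0 0 0 0 1
1 1 0 1 1

After press 4 at (0,3):
1 0 1 1 0
0 0 0 1 1
1 1 0 1 1

After press 5 at (0,4):
1 0 1 0 1
0 0 0 1 0
1 1 0 1 1

After press 6 at (2,4):
1 0 1 0 1
0 0 0 1 1
1 1 0 0 0

Answer: 1 0 1 0 1
0 0 0 1 1
1 1 0 0 0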